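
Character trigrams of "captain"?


Word: "captain" (length 7)
Number of trigrams = 7 - 3 + 1 = 5
  Position 0: "cap"
  Position 1: "apt"
  Position 2: "pta"
  Position 3: "tai"
  Position 4: "ain"
Trigrams = "cap", "apt", "pta", "tai", "ain"


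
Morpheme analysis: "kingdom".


Word: "kingdom"
Morphemes: king / -dom
Each morpheme carries meaning
= 2 morphemes


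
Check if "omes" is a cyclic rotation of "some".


Word: "some", Candidate: "omes"
Method: check if candidate is substring of word+word
"somesome" contains "omes"? Yes
Is rotation = Yes


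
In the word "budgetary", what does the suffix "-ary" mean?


Suffix: -ary
As in: budgetary -> budget + -ary
Meaning = relating to


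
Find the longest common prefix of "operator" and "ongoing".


Word 1: "operator"
Word 2: "ongoing"
Comparing from start:
  Pos 0: 'o' == 'o'
  Pos 1: 'p' != 'n' (stop)
LCP = "o" (length 1)


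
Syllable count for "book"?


Word: "book"
Syllable breakdown: book
Counting: 1 part
= 1 syllable


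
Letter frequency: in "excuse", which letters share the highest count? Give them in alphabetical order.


Word: "excuse"
Letter counts:
  'c': 1
  'e': 2
  's': 1
  'u': 1
  'x': 1
Maximum count = 2
Most frequent = 'e' (2 times each)


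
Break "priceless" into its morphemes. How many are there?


Word: "priceless"
Morphemes: price | -less
Each morpheme carries meaning
= 2 morphemes


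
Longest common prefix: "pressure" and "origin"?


Word 1: "pressure"
Word 2: "origin"
Comparing from start:
  Pos 0: 'p' != 'o' (stop)
LCP = "" (length 0)


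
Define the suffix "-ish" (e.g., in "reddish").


Suffix: -ish
As in: reddish -> red + -ish, with a spelling change
Meaning = somewhat / having the qualities of


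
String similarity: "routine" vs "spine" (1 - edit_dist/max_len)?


Word 1: "routine" (length 7)
Word 2: "spine" (length 5)
One optimal edit sequence:
  1. delete 'r'  (+1)
  2. delete 'o'  (+1)
  3. substitute 'u' -> 's'  (+1)
  4. substitute 't' -> 'p'  (+1)
  5. keep 'i'
  6. keep 'n'
  7. keep 'e'
Edit distance = 4
Max length = max(7, 5) = 7
Similarity = 1 - 4/7
= 0.4286


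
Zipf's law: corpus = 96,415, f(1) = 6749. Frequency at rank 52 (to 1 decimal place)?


Zipf's law: f(r) = f(1) / r
f(1) = 6749
f(52) = 6749 / 52
= 129.8 occurrences


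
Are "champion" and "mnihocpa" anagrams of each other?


Word 1: "champion" → sorted: achimnop
Word 2: "mnihocpa" → sorted: achimnop
Same letters? achimnop == achimnop
Anagram = Yes


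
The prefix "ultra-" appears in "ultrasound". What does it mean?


Prefix: ultra-
Example: ultrasound = ultra- + sound
Meaning = beyond


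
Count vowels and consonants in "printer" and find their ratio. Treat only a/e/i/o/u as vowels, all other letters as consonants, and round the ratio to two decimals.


Word: "printer"
Vowels (a,e,i,o,u): 2
Consonants: 5
Ratio = 2/5
= 0.40


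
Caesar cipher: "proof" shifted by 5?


Word: "proof"
Shift: 5
Each letter → (letter + shift) mod 26:
  'p' (15) + 5 = 20 → 'u'
  'r' (17) + 5 = 22 → 'w'
  'o' (14) + 5 = 19 → 't'
  'o' (14) + 5 = 19 → 't'
  'f' (5) + 5 = 10 → 'k'
Result = "uwttk"


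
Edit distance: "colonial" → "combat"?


Word 1: "colonial" (length 8)
Word 2: "combat" (length 6)
One optimal edit sequence (insert/delete/substitute each cost 1):
  1. keep 'c'
  2. delete 'o'  (+1)
  3. delete 'l'  (+1)
  4. keep 'o'
  5. substitute 'n' -> 'm'  (+1)
  6. substitute 'i' -> 'b'  (+1)
  7. keep 'a'
  8. substitute 'l' -> 't'  (+1)
Total edit operations: 5
Edit distance = 5


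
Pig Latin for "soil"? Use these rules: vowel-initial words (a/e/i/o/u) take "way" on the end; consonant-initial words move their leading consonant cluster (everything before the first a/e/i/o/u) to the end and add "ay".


Word: "soil"
Starts with consonant(s) → move to end, add 'ay'
Consonant cluster: "s"
Pig Latin = "oilsay"


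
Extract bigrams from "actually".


Word: "actually" (length 8)
Number of bigrams = 8 - 2 + 1 = 7
  Position 0: "ac"
  Position 1: "ct"
  Position 2: "tu"
  Position 3: "ua"
  Position 4: "al"
  Position 5: "ll"
  Position 6: "ly"
Bigrams = "ac", "ct", "tu", "ua", "al", "ll", "ly"


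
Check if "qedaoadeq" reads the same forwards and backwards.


Word: "qedaoadeq"
Reversed: "qedaoadeq"
Forward == Backward? qedaoadeq == qedaoadeq
Palindrome = Yes


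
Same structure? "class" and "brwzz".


Pattern of "class": [0, 1, 2, 3, 3]
Pattern of "brwzz": [0, 1, 2, 3, 3]
Patterns match
Same pattern = Yes


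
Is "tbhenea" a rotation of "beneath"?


Word: "beneath", Candidate: "tbhenea"
Method: check if candidate is substring of word+word
"beneathbeneath" contains "tbhenea"? No
Is rotation = No


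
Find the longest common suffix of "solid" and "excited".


Word 1: "solid"
Word 2: "excited"
Comparing from end:
  Pos -1: 'd' == 'd'
  Pos -2: 'i' != 'e' (stop)
LCS = "d" (length 1)


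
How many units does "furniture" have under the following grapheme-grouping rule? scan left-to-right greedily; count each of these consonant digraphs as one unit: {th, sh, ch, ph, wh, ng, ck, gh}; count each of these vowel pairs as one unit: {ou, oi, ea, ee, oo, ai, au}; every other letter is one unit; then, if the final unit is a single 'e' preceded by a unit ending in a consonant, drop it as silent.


Word: "furniture" (9 letters)
Left-to-right scan:
  [1] 'f' (letter)
  [2] 'u' (letter)
  [3] 'r' (letter)
  [4] 'n' (letter)
  [5] 'i' (letter)
  [6] 't' (letter)
  [7] 'u' (letter)
  [8] 'r' (letter)
  [9] 'e' (letter)
Units from scan: 9
Final unit is 'e' after a consonant -> drop as silent (-1)
Sound units = 8 units


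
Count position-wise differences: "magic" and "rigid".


Comparing character by character (same length = 5):
  Pos 0: 'm' vs 'r' !=
  Pos 1: 'a' vs 'i' !=
  Pos 2: 'g' vs 'g' =
  Pos 3: 'i' vs 'i' =
  Pos 4: 'c' vs 'd' !=
Hamming distance = 3


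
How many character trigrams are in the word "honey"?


Word: "honey" (length 5)
Number of 3-grams = length - 3 + 1 = 5 - 3 + 1
= 3


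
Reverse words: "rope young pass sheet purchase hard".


Original: "rope young pass sheet purchase hard"
Words (1..n): rope | young | pass | sheet | purchase | hard
Reversed (n..1): hard | purchase | sheet | pass | young | rope
Result = "hard purchase sheet pass young rope"


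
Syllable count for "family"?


Word: "family"
Syllable breakdown: fam · i · ly
Counting: 3 parts
= 3 syllables


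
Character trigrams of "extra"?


Word: "extra" (length 5)
Number of trigrams = 5 - 3 + 1 = 3
  Position 0: "ext"
  Position 1: "xtr"
  Position 2: "tra"
Trigrams = "ext", "xtr", "tra"


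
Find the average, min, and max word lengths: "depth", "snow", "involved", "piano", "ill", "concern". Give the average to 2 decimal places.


Lengths: "depth"=5, "snow"=4, "involved"=8, "piano"=5, "ill"=3, "concern"=7
Sum = 32, Count = 6
Average = 32/6 = 5.33
= avg=5.33, min=3, max=8


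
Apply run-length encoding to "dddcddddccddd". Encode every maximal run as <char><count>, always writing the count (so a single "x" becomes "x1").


String: "dddcddddccddd"
Scanning for consecutive runs:
  'd' x 3
  'c' x 1
  'd' x 4
  'c' x 2
  'd' x 3
RLE = "d3c1d4c2d3"


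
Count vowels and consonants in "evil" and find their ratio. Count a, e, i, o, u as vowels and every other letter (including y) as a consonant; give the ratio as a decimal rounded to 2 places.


Word: "evil"
Vowels (a,e,i,o,u): 2
Consonants: 2
Ratio = 2/2
= 1.00


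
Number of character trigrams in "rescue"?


Word: "rescue" (length 6)
Number of 3-grams = length - 3 + 1 = 6 - 3 + 1
= 4


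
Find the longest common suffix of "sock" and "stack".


Word 1: "sock"
Word 2: "stack"
Comparing from end:
  Pos -1: 'k' == 'k'
  Pos -2: 'c' == 'c'
  Pos -3: 'o' != 'a' (stop)
LCS = "ck" (length 2)


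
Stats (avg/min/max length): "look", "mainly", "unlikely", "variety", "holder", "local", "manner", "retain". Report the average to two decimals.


Lengths: "look"=4, "mainly"=6, "unlikely"=8, "variety"=7, "holder"=6, "local"=5, "manner"=6, "retain"=6
Sum = 48, Count = 8
Average = 48/8 = 6.00
= avg=6.00, min=4, max=8


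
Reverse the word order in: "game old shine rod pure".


Original: "game old shine rod pure"
Words (1..n): game | old | shine | rod | pure
Reversed (n..1): pure | rod | shine | old | game
Result = "pure rod shine old game"


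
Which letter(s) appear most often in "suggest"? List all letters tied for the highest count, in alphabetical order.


Word: "suggest"
Letter counts:
  'e': 1
  'g': 2
  's': 2
  't': 1
  'u': 1
Maximum count = 2
Most frequent = 'g', 's' (2 times each)


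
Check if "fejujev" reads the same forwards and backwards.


Word: "fejujev"
Reversed: "vejujef"
Forward == Backward? fejujev != vejujef
Palindrome = No


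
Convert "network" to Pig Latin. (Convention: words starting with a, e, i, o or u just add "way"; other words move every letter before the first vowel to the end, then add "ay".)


Word: "network"
Starts with consonant(s) → move to end, add 'ay'
Consonant cluster: "n"
Pig Latin = "etworknay"


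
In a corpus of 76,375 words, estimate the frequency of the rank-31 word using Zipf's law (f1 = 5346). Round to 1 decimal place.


Zipf's law: f(r) = f(1) / r
f(1) = 5346
f(31) = 5346 / 31
= 172.5 occurrences


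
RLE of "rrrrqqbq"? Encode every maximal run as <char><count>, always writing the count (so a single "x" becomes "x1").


String: "rrrrqqbq"
Scanning for consecutive runs:
  'r' x 4
  'q' x 2
  'b' x 1
  'q' x 1
RLE = "r4q2b1q1"


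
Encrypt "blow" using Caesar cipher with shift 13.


Word: "blow"
Shift: 13
Each letter → (letter + shift) mod 26:
  'b' (1) + 13 = 14 → 'o'
  'l' (11) + 13 = 24 → 'y'
  'o' (14) + 13 = 1 → 'b'
  'w' (22) + 13 = 9 → 'j'
Result = "oybj"


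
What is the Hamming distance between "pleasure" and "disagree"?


Comparing character by character (same length = 8):
  Pos 0: 'p' vs 'd' !=
  Pos 1: 'l' vs 'i' !=
  Pos 2: 'e' vs 's' !=
  Pos 3: 'a' vs 'a' =
  Pos 4: 's' vs 'g' !=
  Pos 5: 'u' vs 'r' !=
  Pos 6: 'r' vs 'e' !=
  Pos 7: 'e' vs 'e' =
Hamming distance = 6


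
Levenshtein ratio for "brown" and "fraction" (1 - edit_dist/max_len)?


Word 1: "brown" (length 5)
Word 2: "fraction" (length 8)
One optimal edit sequence:
  1. substitute 'b' -> 'f'  (+1)
  2. keep 'r'
  3. insert 'a'  (+1)
  4. insert 'c'  (+1)
  5. insert 't'  (+1)
  6. substitute 'o' -> 'i'  (+1)
  7. substitute 'w' -> 'o'  (+1)
  8. keep 'n'
Edit distance = 6
Max length = max(5, 8) = 8
Similarity = 1 - 6/8
= 0.2500


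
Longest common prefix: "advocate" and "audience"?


Word 1: "advocate"
Word 2: "audience"
Comparing from start:
  Pos 0: 'a' == 'a'
  Pos 1: 'd' != 'u' (stop)
LCP = "a" (length 1)


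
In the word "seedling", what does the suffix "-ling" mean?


Suffix: -ling
Example: seedling = seed + -ling
Meaning = small / young


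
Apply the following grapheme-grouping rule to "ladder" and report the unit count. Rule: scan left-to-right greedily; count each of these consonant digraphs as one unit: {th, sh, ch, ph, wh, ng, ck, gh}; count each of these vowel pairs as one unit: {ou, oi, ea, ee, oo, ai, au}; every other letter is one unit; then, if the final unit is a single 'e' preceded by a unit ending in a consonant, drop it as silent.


Word: "ladder" (6 letters)
Left-to-right scan:
  1. 'l' (letter)
  2. 'a' (letter)
  3. 'd' (letter)
  4. 'd' (letter)
  5. 'e' (letter)
  6. 'r' (letter)
Units from scan: 6
Sound units = 6 units


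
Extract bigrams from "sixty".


Word: "sixty" (length 5)
Number of bigrams = 5 - 2 + 1 = 4
  Position 0: "si"
  Position 1: "ix"
  Position 2: "xt"
  Position 3: "ty"
Bigrams = "si", "ix", "xt", "ty"


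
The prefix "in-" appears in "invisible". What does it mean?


Prefix: in-
Example: invisible = in- + visible
Meaning = not / into


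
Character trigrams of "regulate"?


Word: "regulate" (length 8)
Number of trigrams = 8 - 3 + 1 = 6
  Position 0: "reg"
  Position 1: "egu"
  Position 2: "gul"
  Position 3: "ula"
  Position 4: "lat"
  Position 5: "ate"
Trigrams = "reg", "egu", "gul", "ula", "lat", "ate"


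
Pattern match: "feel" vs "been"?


Pattern of "feel": [0, 1, 1, 2]
Pattern of "been": [0, 1, 1, 2]
Patterns match
Same pattern = Yes


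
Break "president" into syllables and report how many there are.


Word: "president"
Syllable breakdown: pres | i | dent
Counting: 3 parts
= 3 syllables


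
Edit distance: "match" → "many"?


Word 1: "match" (length 5)
Word 2: "many" (length 4)
One optimal edit sequence (insert/delete/substitute each cost 1):
  1. keep 'm'
  2. keep 'a'
  3. delete 't'  (+1)
  4. substitute 'c' -> 'n'  (+1)
  5. substitute 'h' -> 'y'  (+1)
Total edit operations: 3
Edit distance = 3


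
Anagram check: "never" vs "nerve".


Word 1: "never" → sorted: eenrv
Word 2: "nerve" → sorted: eenrv
Same letters? eenrv == eenrv
Anagram = Yes


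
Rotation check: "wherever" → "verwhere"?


Word: "wherever", Candidate: "verwhere"
Method: check if candidate is substring of word+word
"whereverwherever" contains "verwhere"? Yes
Is rotation = Yes


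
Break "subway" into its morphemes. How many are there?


Word: "subway"
Morphemes: sub- / way
Each morpheme carries meaning
= 2 morphemes


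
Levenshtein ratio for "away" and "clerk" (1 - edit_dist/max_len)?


Word 1: "away" (length 4)
Word 2: "clerk" (length 5)
One optimal edit sequence:
  1. insert 'c'  (+1)
  2. substitute 'a' -> 'l'  (+1)
  3. substitute 'w' -> 'e'  (+1)
  4. substitute 'a' -> 'r'  (+1)
  5. substitute 'y' -> 'k'  (+1)
Edit distance = 5
Max length = max(4, 5) = 5
Similarity = 1 - 5/5
= 0.0000


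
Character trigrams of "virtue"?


Word: "virtue" (length 6)
Number of trigrams = 6 - 3 + 1 = 4
  Position 0: "vir"
  Position 1: "irt"
  Position 2: "rtu"
  Position 3: "tue"
Trigrams = "vir", "irt", "rtu", "tue"


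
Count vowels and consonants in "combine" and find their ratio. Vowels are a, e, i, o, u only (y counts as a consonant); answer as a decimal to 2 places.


Word: "combine"
Vowels (a,e,i,o,u): 3
Consonants: 4
Ratio = 3/4
= 0.75


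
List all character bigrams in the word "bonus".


Word: "bonus" (length 5)
Number of bigrams = 5 - 2 + 1 = 4
  Position 0: "bo"
  Position 1: "on"
  Position 2: "nu"
  Position 3: "us"
Bigrams = "bo", "on", "nu", "us"


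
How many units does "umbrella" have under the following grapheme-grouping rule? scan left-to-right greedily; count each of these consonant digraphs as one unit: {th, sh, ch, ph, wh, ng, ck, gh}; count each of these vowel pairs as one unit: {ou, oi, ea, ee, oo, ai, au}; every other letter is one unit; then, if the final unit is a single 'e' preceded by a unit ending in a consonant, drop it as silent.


Word: "umbrella" (8 letters)
Left-to-right scan:
  [1] 'u' (letter)
  [2] 'm' (letter)
  [3] 'b' (letter)
  [4] 'r' (letter)
  [5] 'e' (letter)
  [6] 'l' (letter)
  [7] 'l' (letter)
  [8] 'a' (letter)
Units from scan: 8
Sound units = 8 units


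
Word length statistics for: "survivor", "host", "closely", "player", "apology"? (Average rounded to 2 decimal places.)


Lengths: "survivor"=8, "host"=4, "closely"=7, "player"=6, "apology"=7
Sum = 32, Count = 5
Average = 32/5 = 6.40
= avg=6.40, min=4, max=8


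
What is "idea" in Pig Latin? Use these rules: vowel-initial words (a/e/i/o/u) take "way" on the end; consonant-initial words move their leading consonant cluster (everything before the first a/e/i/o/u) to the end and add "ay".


Word: "idea"
Starts with vowel → add 'way'
Pig Latin = "ideaway"


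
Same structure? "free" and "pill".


Pattern of "free": [0, 1, 2, 2]
Pattern of "pill": [0, 1, 2, 2]
Patterns match
Same pattern = Yes


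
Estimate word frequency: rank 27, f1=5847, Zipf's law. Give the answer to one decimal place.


Zipf's law: f(r) = f(1) / r
f(1) = 5847
f(27) = 5847 / 27
= 216.6 occurrences


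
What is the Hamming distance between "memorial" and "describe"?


Comparing character by character (same length = 8):
  Pos 0: 'm' vs 'd' !=
  Pos 1: 'e' vs 'e' =
  Pos 2: 'm' vs 's' !=
  Pos 3: 'o' vs 'c' !=
  Pos 4: 'r' vs 'r' =
  Pos 5: 'i' vs 'i' =
  Pos 6: 'a' vs 'b' !=
  Pos 7: 'l' vs 'e' !=
Hamming distance = 5


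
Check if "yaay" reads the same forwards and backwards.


Word: "yaay"
Reversed: "yaay"
Forward == Backward? yaay == yaay
Palindrome = Yes


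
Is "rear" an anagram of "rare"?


Word 1: "rare" → sorted: aerr
Word 2: "rear" → sorted: aerr
Same letters? aerr == aerr
Anagram = Yes


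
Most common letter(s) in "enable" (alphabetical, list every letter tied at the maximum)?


Word: "enable"
Letter counts:
  'a': 1
  'b': 1
  'e': 2
  'l': 1
  'n': 1
Maximum count = 2
Most frequent = 'e' (2 times each)


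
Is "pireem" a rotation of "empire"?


Word: "empire", Candidate: "pireem"
Method: check if candidate is substring of word+word
"empireempire" contains "pireem"? Yes
Is rotation = Yes


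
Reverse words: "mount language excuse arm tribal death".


Original: "mount language excuse arm tribal death"
Words (1..n): mount | language | excuse | arm | tribal | death
Reversed (n..1): death | tribal | arm | excuse | language | mount
Result = "death tribal arm excuse language mount"


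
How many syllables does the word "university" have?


Word: "university"
Syllable breakdown: u / ni / ver / si / ty
Counting: 5 parts
= 5 syllables


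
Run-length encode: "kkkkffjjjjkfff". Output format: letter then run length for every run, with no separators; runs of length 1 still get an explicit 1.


String: "kkkkffjjjjkfff"
Scanning for consecutive runs:
  'k' x 4
  'f' x 2
  'j' x 4
  'k' x 1
  'f' x 3
RLE = "k4f2j4k1f3"


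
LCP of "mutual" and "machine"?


Word 1: "mutual"
Word 2: "machine"
Comparing from start:
  Pos 0: 'm' == 'm'
  Pos 1: 'u' != 'a' (stop)
LCP = "m" (length 1)


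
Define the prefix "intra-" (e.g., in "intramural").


Prefix: intra-
As in: intramural -> intra- + mural
Meaning = within


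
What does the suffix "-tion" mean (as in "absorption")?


Suffix: -tion
Example: absorption = absorb + -tion, with a spelling change
Meaning = act or process


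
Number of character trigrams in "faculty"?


Word: "faculty" (length 7)
Number of 3-grams = length - 3 + 1 = 7 - 3 + 1
= 5


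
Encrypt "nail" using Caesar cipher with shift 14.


Word: "nail"
Shift: 14
Each letter → (letter + shift) mod 26:
  'n' (13) + 14 = 1 → 'b'
  'a' (0) + 14 = 14 → 'o'
  'i' (8) + 14 = 22 → 'w'
  'l' (11) + 14 = 25 → 'z'
Result = "bowz"


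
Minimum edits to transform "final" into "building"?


Word 1: "final" (length 5)
Word 2: "building" (length 8)
One optimal edit sequence (insert/delete/substitute each cost 1):
  1. insert 'b'  (+1)
  2. substitute 'f' -> 'u'  (+1)
  3. keep 'i'
  4. insert 'l'  (+1)
  5. insert 'd'  (+1)
  6. substitute 'n' -> 'i'  (+1)
  7. substitute 'a' -> 'n'  (+1)
  8. substitute 'l' -> 'g'  (+1)
Total edit operations: 7
Edit distance = 7


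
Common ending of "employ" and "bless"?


Word 1: "employ"
Word 2: "bless"
Comparing from end:
  Pos -1: 'y' != 's' (stop)
LCS = "" (length 0)


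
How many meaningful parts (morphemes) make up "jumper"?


Word: "jumper"
Morphemes: jump + -er
Each morpheme carries meaning
= 2 morphemes


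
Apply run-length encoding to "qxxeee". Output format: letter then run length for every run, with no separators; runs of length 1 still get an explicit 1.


String: "qxxeee"
Scanning for consecutive runs:
  'q' x 1
  'x' x 2
  'e' x 3
RLE = "q1x2e3"


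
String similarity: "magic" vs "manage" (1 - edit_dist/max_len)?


Word 1: "magic" (length 5)
Word 2: "manage" (length 6)
One optimal edit sequence:
  1. keep 'm'
  2. keep 'a'
  3. insert 'n'  (+1)
  4. substitute 'g' -> 'a'  (+1)
  5. substitute 'i' -> 'g'  (+1)
  6. substitute 'c' -> 'e'  (+1)
Edit distance = 4
Max length = max(5, 6) = 6
Similarity = 1 - 4/6
= 0.3333


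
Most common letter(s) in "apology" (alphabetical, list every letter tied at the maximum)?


Word: "apology"
Letter counts:
  'a': 1
  'g': 1
  'l': 1
  'o': 2
  'p': 1
  'y': 1
Maximum count = 2
Most frequent = 'o' (2 times each)


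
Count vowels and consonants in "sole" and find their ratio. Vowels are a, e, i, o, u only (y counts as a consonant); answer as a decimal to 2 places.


Word: "sole"
Vowels (a,e,i,o,u): 2
Consonants: 2
Ratio = 2/2
= 1.00


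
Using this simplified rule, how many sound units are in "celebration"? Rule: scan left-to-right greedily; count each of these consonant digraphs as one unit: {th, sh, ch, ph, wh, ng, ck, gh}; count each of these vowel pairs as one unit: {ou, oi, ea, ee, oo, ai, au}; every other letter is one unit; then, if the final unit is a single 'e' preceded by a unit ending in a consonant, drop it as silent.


Word: "celebration" (11 letters)
Left-to-right scan:
  (1) 'c' (letter)
  (2) 'e' (letter)
  (3) 'l' (letter)
  (4) 'e' (letter)
  (5) 'b' (letter)
  (6) 'r' (letter)
  (7) 'a' (letter)
  (8) 't' (letter)
  (9) 'i' (letter)
  (10) 'o' (letter)
  (11) 'n' (letter)
Units from scan: 11
Sound units = 11 units


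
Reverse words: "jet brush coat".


Original: "jet brush coat"
Words (1..n): jet | brush | coat
Reversed (n..1): coat | brush | jet
Result = "coat brush jet"


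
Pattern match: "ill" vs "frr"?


Pattern of "ill": [0, 1, 1]
Pattern of "frr": [0, 1, 1]
Patterns match
Same pattern = Yes


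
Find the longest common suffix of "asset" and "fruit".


Word 1: "asset"
Word 2: "fruit"
Comparing from end:
  Pos -1: 't' == 't'
  Pos -2: 'e' != 'i' (stop)
LCS = "t" (length 1)


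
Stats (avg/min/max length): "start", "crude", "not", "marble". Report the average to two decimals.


Lengths: "start"=5, "crude"=5, "not"=3, "marble"=6
Sum = 19, Count = 4
Average = 19/4 = 4.75
= avg=4.75, min=3, max=6


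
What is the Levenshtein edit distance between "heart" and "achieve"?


Word 1: "heart" (length 5)
Word 2: "achieve" (length 7)
One optimal edit sequence (insert/delete/substitute each cost 1):
  1. insert 'a'  (+1)
  2. insert 'c'  (+1)
  3. keep 'h'
  4. substitute 'e' -> 'i'  (+1)
  5. substitute 'a' -> 'e'  (+1)
  6. substitute 'r' -> 'v'  (+1)
  7. substitute 't' -> 'e'  (+1)
Total edit operations: 6
Edit distance = 6


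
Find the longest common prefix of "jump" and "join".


Word 1: "jump"
Word 2: "join"
Comparing from start:
  Pos 0: 'j' == 'j'
  Pos 1: 'u' != 'o' (stop)
LCP = "j" (length 1)


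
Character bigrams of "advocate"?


Word: "advocate" (length 8)
Number of bigrams = 8 - 2 + 1 = 7
  Position 0: "ad"
  Position 1: "dv"
  Position 2: "vo"
  Position 3: "oc"
  Position 4: "ca"
  Position 5: "at"
  Position 6: "te"
Bigrams = "ad", "dv", "vo", "oc", "ca", "at", "te"


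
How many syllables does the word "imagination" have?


Word: "imagination"
Syllable breakdown: i | mag | i | na | tion
Counting: 5 parts
= 5 syllables


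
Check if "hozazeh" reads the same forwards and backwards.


Word: "hozazeh"
Reversed: "hezazoh"
Forward == Backward? hozazeh != hezazoh
Palindrome = No


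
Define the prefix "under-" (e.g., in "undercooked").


Prefix: under-
Example: undercooked = under- + cooked
Meaning = insufficient


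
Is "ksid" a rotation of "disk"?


Word: "disk", Candidate: "ksid"
Method: check if candidate is substring of word+word
"diskdisk" contains "ksid"? No
Is rotation = No


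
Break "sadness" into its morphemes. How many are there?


Word: "sadness"
Morphemes: sad | -ness
Each morpheme carries meaning
= 2 morphemes


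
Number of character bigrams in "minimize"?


Word: "minimize" (length 8)
Number of 2-grams = length - 2 + 1 = 8 - 2 + 1
= 7


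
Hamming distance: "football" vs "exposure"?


Comparing character by character (same length = 8):
  Pos 0: 'f' vs 'e' !=
  Pos 1: 'o' vs 'x' !=
  Pos 2: 'o' vs 'p' !=
  Pos 3: 't' vs 'o' !=
  Pos 4: 'b' vs 's' !=
  Pos 5: 'a' vs 'u' !=
  Pos 6: 'l' vs 'r' !=
  Pos 7: 'l' vs 'e' !=
Hamming distance = 8


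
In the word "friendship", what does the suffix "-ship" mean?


Suffix: -ship
Example: friendship = friend + -ship
Meaning = state / position


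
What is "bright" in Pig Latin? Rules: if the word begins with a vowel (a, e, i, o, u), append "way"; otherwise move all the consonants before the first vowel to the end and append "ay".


Word: "bright"
Starts with consonant(s) → move to end, add 'ay'
Consonant cluster: "br"
Pig Latin = "ightbray"


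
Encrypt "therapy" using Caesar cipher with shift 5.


Word: "therapy"
Shift: 5
Each letter → (letter + shift) mod 26:
  't' (19) + 5 = 24 → 'y'
  'h' (7) + 5 = 12 → 'm'
  'e' (4) + 5 = 9 → 'j'
  'r' (17) + 5 = 22 → 'w'
  'a' (0) + 5 = 5 → 'f'
  'p' (15) + 5 = 20 → 'u'
  'y' (24) + 5 = 3 → 'd'
Result = "ymjwfud"


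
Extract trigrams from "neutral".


Word: "neutral" (length 7)
Number of trigrams = 7 - 3 + 1 = 5
  Position 0: "neu"
  Position 1: "eut"
  Position 2: "utr"
  Position 3: "tra"
  Position 4: "ral"
Trigrams = "neu", "eut", "utr", "tra", "ral"


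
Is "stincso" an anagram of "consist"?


Word 1: "consist" → sorted: cinosst
Word 2: "stincso" → sorted: cinosst
Same letters? cinosst == cinosst
Anagram = Yes


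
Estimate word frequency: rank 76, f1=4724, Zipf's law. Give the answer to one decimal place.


Zipf's law: f(r) = f(1) / r
f(1) = 4724
f(76) = 4724 / 76
= 62.2 occurrences


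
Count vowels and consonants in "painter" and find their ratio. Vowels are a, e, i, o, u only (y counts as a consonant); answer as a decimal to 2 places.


Word: "painter"
Vowels (a,e,i,o,u): 3
Consonants: 4
Ratio = 3/4
= 0.75


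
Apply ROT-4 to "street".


Word: "street"
Shift: 4
Each letter → (letter + shift) mod 26:
  's' (18) + 4 = 22 → 'w'
  't' (19) + 4 = 23 → 'x'
  'r' (17) + 4 = 21 → 'v'
  'e' (4) + 4 = 8 → 'i'
  'e' (4) + 4 = 8 → 'i'
  't' (19) + 4 = 23 → 'x'
Result = "wxviix"


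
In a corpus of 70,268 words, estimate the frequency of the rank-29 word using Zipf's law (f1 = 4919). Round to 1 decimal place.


Zipf's law: f(r) = f(1) / r
f(1) = 4919
f(29) = 4919 / 29
= 169.6 occurrences


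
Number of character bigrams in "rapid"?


Word: "rapid" (length 5)
Number of 2-grams = length - 2 + 1 = 5 - 2 + 1
= 4


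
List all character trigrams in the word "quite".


Word: "quite" (length 5)
Number of trigrams = 5 - 3 + 1 = 3
  Position 0: "qui"
  Position 1: "uit"
  Position 2: "ite"
Trigrams = "qui", "uit", "ite"


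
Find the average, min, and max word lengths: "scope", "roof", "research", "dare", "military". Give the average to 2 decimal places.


Lengths: "scope"=5, "roof"=4, "research"=8, "dare"=4, "military"=8
Sum = 29, Count = 5
Average = 29/5 = 5.80
= avg=5.80, min=4, max=8


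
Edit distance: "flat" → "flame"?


Word 1: "flat" (length 4)
Word 2: "flame" (length 5)
One optimal edit sequence (insert/delete/substitute each cost 1):
  1. keep 'f'
  2. keep 'l'
  3. keep 'a'
  4. insert 'm'  (+1)
  5. substitute 't' -> 'e'  (+1)
Total edit operations: 2
Edit distance = 2


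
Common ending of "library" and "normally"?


Word 1: "library"
Word 2: "normally"
Comparing from end:
  Pos -1: 'y' == 'y'
  Pos -2: 'r' != 'l' (stop)
LCS = "y" (length 1)


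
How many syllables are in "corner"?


Word: "corner"
Syllable breakdown: cor · ner
Counting: 2 parts
= 2 syllables


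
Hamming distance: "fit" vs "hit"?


Comparing character by character (same length = 3):
  Pos 0: 'f' vs 'h' !=
  Pos 1: 'i' vs 'i' =
  Pos 2: 't' vs 't' =
Hamming distance = 1


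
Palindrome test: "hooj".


Word: "hooj"
Reversed: "jooh"
Forward == Backward? hooj != jooh
Palindrome = No


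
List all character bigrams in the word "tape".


Word: "tape" (length 4)
Number of bigrams = 4 - 2 + 1 = 3
  Position 0: "ta"
  Position 1: "ap"
  Position 2: "pe"
Bigrams = "ta", "ap", "pe"


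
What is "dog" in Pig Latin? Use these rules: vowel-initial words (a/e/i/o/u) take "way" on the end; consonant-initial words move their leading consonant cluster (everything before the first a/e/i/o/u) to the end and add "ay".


Word: "dog"
Starts with consonant(s) → move to end, add 'ay'
Consonant cluster: "d"
Pig Latin = "ogday"


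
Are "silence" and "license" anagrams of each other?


Word 1: "silence" → sorted: ceeilns
Word 2: "license" → sorted: ceeilns
Same letters? ceeilns == ceeilns
Anagram = Yes


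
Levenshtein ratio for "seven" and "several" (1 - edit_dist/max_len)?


Word 1: "seven" (length 5)
Word 2: "several" (length 7)
One optimal edit sequence:
  1. keep 's'
  2. keep 'e'
  3. keep 'v'
  4. keep 'e'
  5. insert 'r'  (+1)
  6. insert 'a'  (+1)
  7. substitute 'n' -> 'l'  (+1)
Edit distance = 3
Max length = max(5, 7) = 7
Similarity = 1 - 3/7
= 0.5714


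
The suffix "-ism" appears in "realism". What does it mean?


Suffix: -ism
As in: realism -> real + -ism
Meaning = belief / practice


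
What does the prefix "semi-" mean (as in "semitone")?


Prefix: semi-
Example: semitone (semi- + tone)
Meaning = half


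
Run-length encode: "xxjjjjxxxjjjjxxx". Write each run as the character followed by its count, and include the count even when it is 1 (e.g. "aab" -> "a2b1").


String: "xxjjjjxxxjjjjxxx"
Scanning for consecutive runs:
  'x' x 2
  'j' x 4
  'x' x 3
  'j' x 4
  'x' x 3
RLE = "x2j4x3j4x3"


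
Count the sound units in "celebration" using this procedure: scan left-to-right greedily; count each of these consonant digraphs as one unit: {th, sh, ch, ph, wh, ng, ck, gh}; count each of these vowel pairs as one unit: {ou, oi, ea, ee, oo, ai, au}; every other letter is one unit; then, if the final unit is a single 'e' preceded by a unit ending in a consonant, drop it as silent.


Word: "celebration" (11 letters)
Left-to-right scan:
  1. 'c' (letter)
  2. 'e' (letter)
  3. 'l' (letter)
  4. 'e' (letter)
  5. 'b' (letter)
  6. 'r' (letter)
  7. 'a' (letter)
  8. 't' (letter)
  9. 'i' (letter)
  10. 'o' (letter)
  11. 'n' (letter)
Units from scan: 11
Sound units = 11 units


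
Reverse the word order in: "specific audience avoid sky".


Original: "specific audience avoid sky"
Words (1..n): specific | audience | avoid | sky
Reversed (n..1): sky | avoid | audience | specific
Result = "sky avoid audience specific"


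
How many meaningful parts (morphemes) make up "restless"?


Word: "restless"
Morphemes: rest / -less
Each morpheme carries meaning
= 2 morphemes


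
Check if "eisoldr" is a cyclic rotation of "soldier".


Word: "soldier", Candidate: "eisoldr"
Method: check if candidate is substring of word+word
"soldiersoldier" contains "eisoldr"? No
Is rotation = No


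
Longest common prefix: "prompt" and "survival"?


Word 1: "prompt"
Word 2: "survival"
Comparing from start:
  Pos 0: 'p' != 's' (stop)
LCP = "" (length 0)


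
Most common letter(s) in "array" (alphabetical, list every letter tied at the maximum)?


Word: "array"
Letter counts:
  'a': 2
  'r': 2
  'y': 1
Maximum count = 2
Most frequent = 'a', 'r' (2 times each)


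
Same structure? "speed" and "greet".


Pattern of "speed": [0, 1, 2, 2, 3]
Pattern of "greet": [0, 1, 2, 2, 3]
Patterns match
Same pattern = Yes


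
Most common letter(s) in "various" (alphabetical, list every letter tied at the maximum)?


Word: "various"
Letter counts:
  'a': 1
  'i': 1
  'o': 1
  'r': 1
  's': 1
  'u': 1
  'v': 1
Maximum count = 1
Most frequent = 'a', 'i', 'o', 'r', 's', 'u', 'v' (1 time each)


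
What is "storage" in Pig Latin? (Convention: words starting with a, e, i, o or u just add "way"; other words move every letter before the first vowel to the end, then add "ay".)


Word: "storage"
Starts with consonant(s) → move to end, add 'ay'
Consonant cluster: "st"
Pig Latin = "oragestay"


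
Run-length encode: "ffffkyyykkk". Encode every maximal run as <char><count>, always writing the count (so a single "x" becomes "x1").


String: "ffffkyyykkk"
Scanning for consecutive runs:
  'f' x 4
  'k' x 1
  'y' x 3
  'k' x 3
RLE = "f4k1y3k3"


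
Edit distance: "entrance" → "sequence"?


Word 1: "entrance" (length 8)
Word 2: "sequence" (length 8)
One optimal edit sequence (insert/delete/substitute each cost 1):
  1. substitute 'e' -> 's'  (+1)
  2. substitute 'n' -> 'e'  (+1)
  3. substitute 't' -> 'q'  (+1)
  4. substitute 'r' -> 'u'  (+1)
  5. substitute 'a' -> 'e'  (+1)
  6. keep 'n'
  7. keep 'c'
  8. keep 'e'
Total edit operations: 5
Edit distance = 5


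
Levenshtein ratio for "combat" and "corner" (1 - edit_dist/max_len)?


Word 1: "combat" (length 6)
Word 2: "corner" (length 6)
One optimal edit sequence:
  1. keep 'c'
  2. keep 'o'
  3. substitute 'm' -> 'r'  (+1)
  4. substitute 'b' -> 'n'  (+1)
  5. substitute 'a' -> 'e'  (+1)
  6. substitute 't' -> 'r'  (+1)
Edit distance = 4
Max length = max(6, 6) = 6
Similarity = 1 - 4/6
= 0.3333


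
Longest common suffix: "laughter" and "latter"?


Word 1: "laughter"
Word 2: "latter"
Comparing from end:
  Pos -1: 'r' == 'r'
  Pos -2: 'e' == 'e'
  Pos -3: 't' == 't'
  Pos -4: 'h' != 't' (stop)
LCS = "ter" (length 3)


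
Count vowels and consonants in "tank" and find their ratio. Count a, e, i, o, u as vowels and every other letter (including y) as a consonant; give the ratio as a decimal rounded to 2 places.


Word: "tank"
Vowels (a,e,i,o,u): 1
Consonants: 3
Ratio = 1/3
= 0.33


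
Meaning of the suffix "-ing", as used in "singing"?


Suffix: -ing
As in: singing -> sing + -ing
Meaning = present participle


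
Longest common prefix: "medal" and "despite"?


Word 1: "medal"
Word 2: "despite"
Comparing from start:
  Pos 0: 'm' != 'd' (stop)
LCP = "" (length 0)


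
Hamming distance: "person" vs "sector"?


Comparing character by character (same length = 6):
  Pos 0: 'p' vs 's' !=
  Pos 1: 'e' vs 'e' =
  Pos 2: 'r' vs 'c' !=
  Pos 3: 's' vs 't' !=
  Pos 4: 'o' vs 'o' =
  Pos 5: 'n' vs 'r' !=
Hamming distance = 4


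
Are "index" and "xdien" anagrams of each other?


Word 1: "index" → sorted: deinx
Word 2: "xdien" → sorted: deinx
Same letters? deinx == deinx
Anagram = Yes


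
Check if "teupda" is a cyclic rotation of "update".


Word: "update", Candidate: "teupda"
Method: check if candidate is substring of word+word
"updateupdate" contains "teupda"? Yes
Is rotation = Yes


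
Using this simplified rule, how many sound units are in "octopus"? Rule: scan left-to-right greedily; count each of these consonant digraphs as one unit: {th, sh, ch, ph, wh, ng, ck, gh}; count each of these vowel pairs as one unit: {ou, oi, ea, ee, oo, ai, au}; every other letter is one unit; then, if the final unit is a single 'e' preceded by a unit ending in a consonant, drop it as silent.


Word: "octopus" (7 letters)
Left-to-right scan:
  1. 'o' (letter)
  2. 'c' (letter)
  3. 't' (letter)
  4. 'o' (letter)
  5. 'p' (letter)
  6. 'u' (letter)
  7. 's' (letter)
Units from scan: 7
Sound units = 7 units


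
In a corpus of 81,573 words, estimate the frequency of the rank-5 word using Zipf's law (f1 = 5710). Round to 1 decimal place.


Zipf's law: f(r) = f(1) / r
f(1) = 5710
f(5) = 5710 / 5
= 1142.0 occurrences


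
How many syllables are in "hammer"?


Word: "hammer"
Syllable breakdown: ham | mer
Counting: 2 parts
= 2 syllables


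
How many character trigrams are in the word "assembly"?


Word: "assembly" (length 8)
Number of 3-grams = length - 3 + 1 = 8 - 3 + 1
= 6


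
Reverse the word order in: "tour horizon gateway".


Original: "tour horizon gateway"
Words (1..n): tour | horizon | gateway
Reversed (n..1): gateway | horizon | tour
Result = "gateway horizon tour"


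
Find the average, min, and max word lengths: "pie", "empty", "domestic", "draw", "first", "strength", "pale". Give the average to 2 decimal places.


Lengths: "pie"=3, "empty"=5, "domestic"=8, "draw"=4, "first"=5, "strength"=8, "pale"=4
Sum = 37, Count = 7
Average = 37/7 = 5.29
= avg=5.29, min=3, max=8


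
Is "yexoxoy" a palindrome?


Word: "yexoxoy"
Reversed: "yoxoxey"
Forward == Backward? yexoxoy != yoxoxey
Palindrome = No


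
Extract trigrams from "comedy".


Word: "comedy" (length 6)
Number of trigrams = 6 - 3 + 1 = 4
  Position 0: "com"
  Position 1: "ome"
  Position 2: "med"
  Position 3: "edy"
Trigrams = "com", "ome", "med", "edy"


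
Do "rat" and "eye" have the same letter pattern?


Pattern of "rat": [0, 1, 2]
Pattern of "eye": [0, 1, 0]
Patterns do not match
Same pattern = No


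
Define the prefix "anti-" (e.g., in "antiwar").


Prefix: anti-
Example: antiwar = anti- + war
Meaning = against


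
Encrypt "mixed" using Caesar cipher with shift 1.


Word: "mixed"
Shift: 1
Each letter → (letter + shift) mod 26:
  'm' (12) + 1 = 13 → 'n'
  'i' (8) + 1 = 9 → 'j'
  'x' (23) + 1 = 24 → 'y'
  'e' (4) + 1 = 5 → 'f'
  'd' (3) + 1 = 4 → 'e'
Result = "njyfe"


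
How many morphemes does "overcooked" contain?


Word: "overcooked"
Morphemes: over- / cook / -ed
Each morpheme carries meaning
= 3 morphemes


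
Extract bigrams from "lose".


Word: "lose" (length 4)
Number of bigrams = 4 - 2 + 1 = 3
  Position 0: "lo"
  Position 1: "os"
  Position 2: "se"
Bigrams = "lo", "os", "se"


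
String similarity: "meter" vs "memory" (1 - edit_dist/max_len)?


Word 1: "meter" (length 5)
Word 2: "memory" (length 6)
One optimal edit sequence:
  1. keep 'm'
  2. keep 'e'
  3. substitute 't' -> 'm'  (+1)
  4. substitute 'e' -> 'o'  (+1)
  5. keep 'r'
  6. insert 'y'  (+1)
Edit distance = 3
Max length = max(5, 6) = 6
Similarity = 1 - 3/6
= 0.5000


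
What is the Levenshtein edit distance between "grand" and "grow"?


Word 1: "grand" (length 5)
Word 2: "grow" (length 4)
One optimal edit sequence (insert/delete/substitute each cost 1):
  1. keep 'g'
  2. keep 'r'
  3. delete 'a'  (+1)
  4. substitute 'n' -> 'o'  (+1)
  5. substitute 'd' -> 'w'  (+1)
Total edit operations: 3
Edit distance = 3


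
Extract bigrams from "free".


Word: "free" (length 4)
Number of bigrams = 4 - 2 + 1 = 3
  Position 0: "fr"
  Position 1: "re"
  Position 2: "ee"
Bigrams = "fr", "re", "ee"


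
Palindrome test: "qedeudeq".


Word: "qedeudeq"
Reversed: "qeduedeq"
Forward == Backward? qedeudeq != qeduedeq
Palindrome = No


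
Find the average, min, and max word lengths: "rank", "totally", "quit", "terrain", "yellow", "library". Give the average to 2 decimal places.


Lengths: "rank"=4, "totally"=7, "quit"=4, "terrain"=7, "yellow"=6, "library"=7
Sum = 35, Count = 6
Average = 35/6 = 5.83
= avg=5.83, min=4, max=7


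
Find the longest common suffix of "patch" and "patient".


Word 1: "patch"
Word 2: "patient"
Comparing from end:
  Pos -1: 'h' != 't' (stop)
LCS = "" (length 0)


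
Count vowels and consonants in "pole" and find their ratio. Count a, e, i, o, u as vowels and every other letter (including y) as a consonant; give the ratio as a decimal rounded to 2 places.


Word: "pole"
Vowels (a,e,i,o,u): 2
Consonants: 2
Ratio = 2/2
= 1.00


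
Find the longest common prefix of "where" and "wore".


Word 1: "where"
Word 2: "wore"
Comparing from start:
  Pos 0: 'w' == 'w'
  Pos 1: 'h' != 'o' (stop)
LCP = "w" (length 1)


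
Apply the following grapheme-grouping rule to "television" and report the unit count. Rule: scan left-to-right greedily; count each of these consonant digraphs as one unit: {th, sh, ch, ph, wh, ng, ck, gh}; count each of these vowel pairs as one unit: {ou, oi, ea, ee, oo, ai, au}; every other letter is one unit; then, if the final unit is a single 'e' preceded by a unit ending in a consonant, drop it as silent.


Word: "television" (10 letters)
Left-to-right scan:
  1. 't' (letter)
  2. 'e' (letter)
  3. 'l' (letter)
  4. 'e' (letter)
  5. 'v' (letter)
  6. 'i' (letter)
  7. 's' (letter)
  8. 'i' (letter)
  9. 'o' (letter)
  10. 'n' (letter)
Units from scan: 10
Sound units = 10 units
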